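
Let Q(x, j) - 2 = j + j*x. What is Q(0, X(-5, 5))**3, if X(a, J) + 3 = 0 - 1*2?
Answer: -27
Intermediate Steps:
X(a, J) = -5 (X(a, J) = -3 + (0 - 1*2) = -3 + (0 - 2) = -3 - 2 = -5)
Q(x, j) = 2 + j + j*x (Q(x, j) = 2 + (j + j*x) = 2 + j + j*x)
Q(0, X(-5, 5))**3 = (2 - 5 - 5*0)**3 = (2 - 5 + 0)**3 = (-3)**3 = -27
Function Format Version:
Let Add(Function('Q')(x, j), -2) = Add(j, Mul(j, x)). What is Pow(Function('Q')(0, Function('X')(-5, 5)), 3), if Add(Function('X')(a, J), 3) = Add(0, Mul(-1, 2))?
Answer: -27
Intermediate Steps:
Function('X')(a, J) = -5 (Function('X')(a, J) = Add(-3, Add(0, Mul(-1, 2))) = Add(-3, Add(0, -2)) = Add(-3, -2) = -5)
Function('Q')(x, j) = Add(2, j, Mul(j, x)) (Function('Q')(x, j) = Add(2, Add(j, Mul(j, x))) = Add(2, j, Mul(j, x)))
Pow(Function('Q')(0, Function('X')(-5, 5)), 3) = Pow(Add(2, -5, Mul(-5, 0)), 3) = Pow(Add(2, -5, 0), 3) = Pow(-3, 3) = -27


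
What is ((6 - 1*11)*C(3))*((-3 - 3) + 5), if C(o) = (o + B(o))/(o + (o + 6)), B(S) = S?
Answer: 5/2 ≈ 2.5000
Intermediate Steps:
C(o) = 2*o/(6 + 2*o) (C(o) = (o + o)/(o + (o + 6)) = (2*o)/(o + (6 + o)) = (2*o)/(6 + 2*o) = 2*o/(6 + 2*o))
((6 - 1*11)*C(3))*((-3 - 3) + 5) = ((6 - 1*11)*(3/(3 + 3)))*((-3 - 3) + 5) = ((6 - 11)*(3/6))*(-6 + 5) = -15/6*(-1) = -5*1/2*(-1) = -5/2*(-1) = 5/2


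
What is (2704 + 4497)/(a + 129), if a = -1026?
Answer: -7201/897 ≈ -8.0279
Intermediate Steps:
(2704 + 4497)/(a + 129) = (2704 + 4497)/(-1026 + 129) = 7201/(-897) = 7201*(-1/897) = -7201/897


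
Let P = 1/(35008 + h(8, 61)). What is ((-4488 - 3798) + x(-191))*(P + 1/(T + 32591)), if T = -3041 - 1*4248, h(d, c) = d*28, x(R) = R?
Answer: -28508151/49524448 ≈ -0.57564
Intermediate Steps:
h(d, c) = 28*d
P = 1/35232 (P = 1/(35008 + 28*8) = 1/(35008 + 224) = 1/35232 ≈ 2.8383e-5)
T = -7289 (T = -3041 - 4248 = -7289)
((-4488 - 3798) + x(-191))*(P + 1/(T + 32591)) = ((-4488 - 3798) - 191)*(1/35232 + 1/(-7289 + 32591)) = (-8286 - 191)*(1/35232 + 1/25302) = -8477*(1/35232 + 1/25302) = -8477*3363/49524448 = -28508151/49524448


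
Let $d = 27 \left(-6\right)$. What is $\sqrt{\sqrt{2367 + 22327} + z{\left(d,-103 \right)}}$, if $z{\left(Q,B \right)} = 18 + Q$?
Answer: $\sqrt{-144 + \sqrt{24694}} \approx 3.6254$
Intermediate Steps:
$d = -162$
$\sqrt{\sqrt{2367 + 22327} + z{\left(d,-103 \right)}} = \sqrt{\sqrt{2367 + 22327} + \left(18 - 162\right)} = \sqrt{\sqrt{24694} - 144} = \sqrt{-144 + \sqrt{24694}}$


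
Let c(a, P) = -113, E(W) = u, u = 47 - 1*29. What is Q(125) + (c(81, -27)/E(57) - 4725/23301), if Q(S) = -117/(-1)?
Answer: 1716809/15534 ≈ 110.52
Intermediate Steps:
u = 18 (u = 47 - 29 = 18)
E(W) = 18
Q(S) = 117 (Q(S) = -117*(-1) = 117)
Q(125) + (c(81, -27)/E(57) - 4725/23301) = 117 + (-113/18 - 4725/23301) = 117 + (-113*1/18 - 4725*1/23301) = 117 + (-113/18 - 175/863) = 117 - 100669/15534 = 1716809/15534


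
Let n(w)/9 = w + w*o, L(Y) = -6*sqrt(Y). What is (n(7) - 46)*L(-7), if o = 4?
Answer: -1614*I*sqrt(7) ≈ -4270.2*I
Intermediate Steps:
n(w) = 45*w (n(w) = 9*(w + w*4) = 9*(w + 4*w) = 9*(5*w) = 45*w)
(n(7) - 46)*L(-7) = (45*7 - 46)*(-6*I*sqrt(7)) = (315 - 46)*(-6*I*sqrt(7)) = 269*(-6*I*sqrt(7)) = -1614*I*sqrt(7)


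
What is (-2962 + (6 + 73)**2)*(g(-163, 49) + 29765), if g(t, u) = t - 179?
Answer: 96478017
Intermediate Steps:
g(t, u) = -179 + t
(-2962 + (6 + 73)**2)*(g(-163, 49) + 29765) = (-2962 + (6 + 73)**2)*((-179 - 163) + 29765) = (-2962 + 79**2)*(-342 + 29765) = (-2962 + 6241)*29423 = 3279*29423 = 96478017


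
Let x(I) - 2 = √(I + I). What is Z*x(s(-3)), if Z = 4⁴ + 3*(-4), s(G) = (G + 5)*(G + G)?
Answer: 488 + 488*I*√6 ≈ 488.0 + 1195.4*I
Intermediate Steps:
s(G) = 2*G*(5 + G) (s(G) = (5 + G)*(2*G) = 2*G*(5 + G))
x(I) = 2 + √2*√I (x(I) = 2 + √(I + I) = 2 + √(2*I) = 2 + √2*√I)
Z = 244 (Z = 256 - 12 = 244)
Z*x(s(-3)) = 244*(2 + √2*√(2*(-3)*(5 - 3))) = 244*(2 + √2*√(2*(-3)*2)) = 244*(2 + √2*√(-12)) = 244*(2 + √2*(2*I*√3)) = 244*(2 + 2*I*√6) = 488 + 488*I*√6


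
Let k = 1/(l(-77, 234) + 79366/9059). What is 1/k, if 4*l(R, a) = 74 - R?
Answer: 1685373/36236 ≈ 46.511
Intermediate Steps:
l(R, a) = 37/2 - R/4 (l(R, a) = (74 - R)/4 = 37/2 - R/4)
k = 36236/1685373 (k = 1/((37/2 - ¼*(-77)) + 79366/9059) = 1/((37/2 + 77/4) + 79366*(1/9059)) = 1/(151/4 + 79366/9059) = 1/(1685373/36236) = 36236/1685373 ≈ 0.021500)
1/k = 1/(36236/1685373) = 1685373/36236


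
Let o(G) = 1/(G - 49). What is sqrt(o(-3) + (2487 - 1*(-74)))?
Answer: sqrt(1731223)/26 ≈ 50.606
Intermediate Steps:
o(G) = 1/(-49 + G)
sqrt(o(-3) + (2487 - 1*(-74))) = sqrt(1/(-49 - 3) + (2487 - 1*(-74))) = sqrt(1/(-52) + (2487 + 74)) = sqrt(-1/52 + 2561) = sqrt(133171/52) = sqrt(1731223)/26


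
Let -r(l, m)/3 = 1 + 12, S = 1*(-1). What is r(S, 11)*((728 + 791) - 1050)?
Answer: -18291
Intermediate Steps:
S = -1
r(l, m) = -39 (r(l, m) = -3*(1 + 12) = -3*13 = -39)
r(S, 11)*((728 + 791) - 1050) = -39*((728 + 791) - 1050) = -39*(1519 - 1050) = -39*469 = -18291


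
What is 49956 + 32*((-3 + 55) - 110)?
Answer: 48100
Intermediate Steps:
49956 + 32*((-3 + 55) - 110) = 49956 + 32*(52 - 110) = 49956 + 32*(-58) = 49956 - 1856 = 48100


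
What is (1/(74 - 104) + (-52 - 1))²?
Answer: 2531281/900 ≈ 2812.5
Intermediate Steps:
(1/(74 - 104) + (-52 - 1))² = (1/(-30) - 53)² = (-1/30 - 53)² = (-1591/30)² = 2531281/900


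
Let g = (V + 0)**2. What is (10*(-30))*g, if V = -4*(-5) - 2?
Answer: -97200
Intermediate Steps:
V = 18 (V = 20 - 2 = 18)
g = 324 (g = (18 + 0)**2 = 18**2 = 324)
(10*(-30))*g = (10*(-30))*324 = -300*324 = -97200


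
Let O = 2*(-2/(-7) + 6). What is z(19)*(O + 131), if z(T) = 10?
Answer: 10050/7 ≈ 1435.7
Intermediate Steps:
O = 88/7 (O = 2*(-2*(-⅐) + 6) = 2*(2/7 + 6) = 2*(44/7) = 88/7 ≈ 12.571)
z(19)*(O + 131) = 10*(88/7 + 131) = 10*(1005/7) = 10050/7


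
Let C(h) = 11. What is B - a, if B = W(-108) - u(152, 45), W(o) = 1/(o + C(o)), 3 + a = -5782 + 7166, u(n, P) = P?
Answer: -138323/97 ≈ -1426.0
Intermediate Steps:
a = 1381 (a = -3 + (-5782 + 7166) = -3 + 1384 = 1381)
W(o) = 1/(11 + o) (W(o) = 1/(o + 11) = 1/(11 + o))
B = -4366/97 (B = 1/(11 - 108) - 1*45 = 1/(-97) - 45 = -1/97 - 45 = -4366/97 ≈ -45.010)
B - a = -4366/97 - 1*1381 = -4366/97 - 1381 = -138323/97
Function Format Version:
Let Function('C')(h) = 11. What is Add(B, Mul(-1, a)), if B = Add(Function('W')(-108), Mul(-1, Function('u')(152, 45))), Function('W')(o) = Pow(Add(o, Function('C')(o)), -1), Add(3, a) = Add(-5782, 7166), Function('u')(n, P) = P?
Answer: Rational(-138323, 97) ≈ -1426.0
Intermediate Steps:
a = 1381 (a = Add(-3, Add(-5782, 7166)) = Add(-3, 1384) = 1381)
Function('W')(o) = Pow(Add(11, o), -1) (Function('W')(o) = Pow(Add(o, 11), -1) = Pow(Add(11, o), -1))
B = Rational(-4366, 97) (B = Add(Pow(Add(11, -108), -1), Mul(-1, 45)) = Add(Pow(-97, -1), -45) = Add(Rational(-1, 97), -45) = Rational(-4366, 97) ≈ -45.010)
Add(B, Mul(-1, a)) = Add(Rational(-4366, 97), Mul(-1, 1381)) = Add(Rational(-4366, 97), -1381) = Rational(-138323, 97)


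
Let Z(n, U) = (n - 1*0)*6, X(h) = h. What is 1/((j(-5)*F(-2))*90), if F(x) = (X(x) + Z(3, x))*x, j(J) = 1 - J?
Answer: -1/17280 ≈ -5.7870e-5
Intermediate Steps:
Z(n, U) = 6*n (Z(n, U) = (n + 0)*6 = n*6 = 6*n)
F(x) = x*(18 + x) (F(x) = (x + 6*3)*x = (x + 18)*x = (18 + x)*x = x*(18 + x))
1/((j(-5)*F(-2))*90) = 1/(((1 - 1*(-5))*(-2*(18 - 2)))*90) = 1/(((1 + 5)*(-2*16))*90) = 1/((6*(-32))*90) = 1/(-192*90) = 1/(-17280) = -1/17280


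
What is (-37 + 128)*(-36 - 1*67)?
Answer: -9373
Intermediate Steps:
(-37 + 128)*(-36 - 1*67) = 91*(-36 - 67) = 91*(-103) = -9373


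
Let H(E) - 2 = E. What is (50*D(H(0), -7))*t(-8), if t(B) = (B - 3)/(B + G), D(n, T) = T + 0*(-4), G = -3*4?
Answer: -385/2 ≈ -192.50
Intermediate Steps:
G = -12
H(E) = 2 + E
D(n, T) = T (D(n, T) = T + 0 = T)
t(B) = (-3 + B)/(-12 + B) (t(B) = (B - 3)/(B - 12) = (-3 + B)/(-12 + B))
(50*D(H(0), -7))*t(-8) = (50*(-7))*((-3 - 8)/(-12 - 8)) = -350*(-11)/(-20) = -(-35)*(-11)/2 = -350*11/20 = -385/2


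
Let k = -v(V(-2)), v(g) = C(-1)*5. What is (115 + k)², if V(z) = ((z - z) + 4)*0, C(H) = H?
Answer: 14400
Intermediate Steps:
V(z) = 0 (V(z) = (0 + 4)*0 = 4*0 = 0)
v(g) = -5 (v(g) = -1*5 = -5)
k = 5 (k = -1*(-5) = 5)
(115 + k)² = (115 + 5)² = 120² = 14400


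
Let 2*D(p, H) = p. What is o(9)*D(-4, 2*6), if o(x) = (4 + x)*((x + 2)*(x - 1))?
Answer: -2288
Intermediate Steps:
D(p, H) = p/2
o(x) = (-1 + x)*(2 + x)*(4 + x) (o(x) = (4 + x)*((2 + x)*(-1 + x)) = (4 + x)*((-1 + x)*(2 + x)) = (-1 + x)*(2 + x)*(4 + x))
o(9)*D(-4, 2*6) = (-8 + 9³ + 2*9 + 5*9²)*((½)*(-4)) = (-8 + 729 + 18 + 5*81)*(-2) = (-8 + 729 + 18 + 405)*(-2) = 1144*(-2) = -2288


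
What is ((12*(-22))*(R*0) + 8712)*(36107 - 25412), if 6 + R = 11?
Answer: 93174840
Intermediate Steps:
R = 5 (R = -6 + 11 = 5)
((12*(-22))*(R*0) + 8712)*(36107 - 25412) = ((12*(-22))*(5*0) + 8712)*(36107 - 25412) = (-264*0 + 8712)*10695 = (0 + 8712)*10695 = 8712*10695 = 93174840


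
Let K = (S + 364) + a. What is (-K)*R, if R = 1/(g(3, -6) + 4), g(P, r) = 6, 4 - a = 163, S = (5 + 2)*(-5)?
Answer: -17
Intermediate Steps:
S = -35 (S = 7*(-5) = -35)
a = -159 (a = 4 - 1*163 = 4 - 163 = -159)
K = 170 (K = (-35 + 364) - 159 = 329 - 159 = 170)
R = ⅒ (R = 1/(6 + 4) = 1/10 = ⅒ ≈ 0.10000)
(-K)*R = -1*170*(⅒) = -170*⅒ = -17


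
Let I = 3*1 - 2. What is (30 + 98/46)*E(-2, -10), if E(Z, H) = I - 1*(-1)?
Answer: 1478/23 ≈ 64.261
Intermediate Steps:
I = 1 (I = 3 - 2 = 1)
E(Z, H) = 2 (E(Z, H) = 1 - 1*(-1) = 1 + 1 = 2)
(30 + 98/46)*E(-2, -10) = (30 + 98/46)*2 = (30 + 98*(1/46))*2 = (30 + 49/23)*2 = (739/23)*2 = 1478/23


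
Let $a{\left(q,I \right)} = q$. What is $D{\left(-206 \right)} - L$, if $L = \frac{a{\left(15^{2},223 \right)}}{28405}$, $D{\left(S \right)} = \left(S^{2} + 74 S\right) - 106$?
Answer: $\frac{153875521}{5681} \approx 27086.0$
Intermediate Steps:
$D{\left(S \right)} = -106 + S^{2} + 74 S$
$L = \frac{45}{5681}$ ($L = \frac{15^{2}}{28405} = 225 \cdot \frac{1}{28405} = \frac{45}{5681} \approx 0.0079211$)
$D{\left(-206 \right)} - L = \left(-106 + \left(-206\right)^{2} + 74 \left(-206\right)\right) - \frac{45}{5681} = \left(-106 + 42436 - 15244\right) - \frac{45}{5681} = 27086 - \frac{45}{5681} = \frac{153875521}{5681}$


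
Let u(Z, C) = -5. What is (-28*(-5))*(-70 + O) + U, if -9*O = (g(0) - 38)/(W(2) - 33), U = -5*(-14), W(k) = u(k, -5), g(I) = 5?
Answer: -555380/57 ≈ -9743.5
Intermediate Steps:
W(k) = -5
U = 70
O = -11/114 (O = -(5 - 38)/(9*(-5 - 33)) = -(-11)/(3*(-38)) = -(-11)*(-1)/(3*38) = -1/9*33/38 = -11/114 ≈ -0.096491)
(-28*(-5))*(-70 + O) + U = (-28*(-5))*(-70 - 11/114) + 70 = 140*(-7991/114) + 70 = -559370/57 + 70 = -555380/57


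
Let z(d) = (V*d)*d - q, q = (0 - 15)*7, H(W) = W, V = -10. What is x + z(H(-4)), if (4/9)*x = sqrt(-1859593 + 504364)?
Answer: -55 + 27*I*sqrt(150581)/4 ≈ -55.0 + 2619.3*I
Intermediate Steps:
q = -105 (q = -15*7 = -105)
z(d) = 105 - 10*d**2 (z(d) = (-10*d)*d - 1*(-105) = -10*d**2 + 105 = 105 - 10*d**2)
x = 27*I*sqrt(150581)/4 (x = 9*sqrt(-1859593 + 504364)/4 = 9*sqrt(-1355229)/4 = 9*(3*I*sqrt(150581))/4 = 27*I*sqrt(150581)/4 ≈ 2619.3*I)
x + z(H(-4)) = 27*I*sqrt(150581)/4 + (105 - 10*(-4)**2) = 27*I*sqrt(150581)/4 + (105 - 10*16) = 27*I*sqrt(150581)/4 + (105 - 160) = 27*I*sqrt(150581)/4 - 55 = -55 + 27*I*sqrt(150581)/4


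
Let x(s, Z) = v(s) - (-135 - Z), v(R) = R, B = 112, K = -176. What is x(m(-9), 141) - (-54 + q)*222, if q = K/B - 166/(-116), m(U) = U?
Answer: 2494092/203 ≈ 12286.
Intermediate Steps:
q = -57/406 (q = -176/112 - 166/(-116) = -176*1/112 - 166*(-1/116) = -11/7 + 83/58 = -57/406 ≈ -0.14039)
x(s, Z) = 135 + Z + s (x(s, Z) = s - (-135 - Z) = s + (135 + Z) = 135 + Z + s)
x(m(-9), 141) - (-54 + q)*222 = (135 + 141 - 9) - (-54 - 57/406)*222 = 267 - (-21981)*222/406 = 267 - 1*(-2439891/203) = 267 + 2439891/203 = 2494092/203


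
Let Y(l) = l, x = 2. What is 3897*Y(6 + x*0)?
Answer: 23382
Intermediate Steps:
3897*Y(6 + x*0) = 3897*(6 + 2*0) = 3897*(6 + 0) = 3897*6 = 23382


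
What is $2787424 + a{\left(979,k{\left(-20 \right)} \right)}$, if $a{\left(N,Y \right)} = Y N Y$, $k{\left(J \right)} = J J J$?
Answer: $62658787424$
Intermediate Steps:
$k{\left(J \right)} = J^{3}$ ($k{\left(J \right)} = J^{2} J = J^{3}$)
$a{\left(N,Y \right)} = N Y^{2}$ ($a{\left(N,Y \right)} = N Y Y = N Y^{2}$)
$2787424 + a{\left(979,k{\left(-20 \right)} \right)} = 2787424 + 979 \left(\left(-20\right)^{3}\right)^{2} = 2787424 + 979 \left(-8000\right)^{2} = 2787424 + 979 \cdot 64000000 = 2787424 + 62656000000 = 62658787424$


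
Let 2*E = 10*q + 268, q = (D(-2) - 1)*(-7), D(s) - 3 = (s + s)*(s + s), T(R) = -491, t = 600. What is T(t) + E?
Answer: -987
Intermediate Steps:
D(s) = 3 + 4*s² (D(s) = 3 + (s + s)*(s + s) = 3 + (2*s)*(2*s) = 3 + 4*s²)
q = -126 (q = ((3 + 4*(-2)²) - 1)*(-7) = ((3 + 4*4) - 1)*(-7) = ((3 + 16) - 1)*(-7) = (19 - 1)*(-7) = 18*(-7) = -126)
E = -496 (E = (10*(-126) + 268)/2 = (-1260 + 268)/2 = (½)*(-992) = -496)
T(t) + E = -491 - 496 = -987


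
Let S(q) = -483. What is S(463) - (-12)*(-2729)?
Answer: -33231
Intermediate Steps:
S(463) - (-12)*(-2729) = -483 - (-12)*(-2729) = -483 - 1*32748 = -483 - 32748 = -33231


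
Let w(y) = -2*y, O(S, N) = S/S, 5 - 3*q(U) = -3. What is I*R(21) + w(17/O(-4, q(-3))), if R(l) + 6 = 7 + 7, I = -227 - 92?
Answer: -2586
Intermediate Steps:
q(U) = 8/3 (q(U) = 5/3 - ⅓*(-3) = 5/3 + 1 = 8/3)
O(S, N) = 1
I = -319
R(l) = 8 (R(l) = -6 + (7 + 7) = -6 + 14 = 8)
I*R(21) + w(17/O(-4, q(-3))) = -319*8 - 34/1 = -2552 - 34 = -2586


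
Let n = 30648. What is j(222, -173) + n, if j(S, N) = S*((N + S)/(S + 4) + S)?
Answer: 9037755/113 ≈ 79980.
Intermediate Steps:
j(S, N) = S*(S + (N + S)/(4 + S)) (j(S, N) = S*((N + S)/(4 + S) + S) = S*(S + (N + S)/(4 + S)))
j(222, -173) + n = 222*(-173 + 222² + 5*222)/(4 + 222) + 30648 = 222*(-173 + 49284 + 1110)/226 + 30648 = 222*(1/226)*50221 + 30648 = 5574531/113 + 30648 = 9037755/113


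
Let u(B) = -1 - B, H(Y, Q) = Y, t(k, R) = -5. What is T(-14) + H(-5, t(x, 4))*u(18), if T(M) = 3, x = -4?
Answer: 98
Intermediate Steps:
u(B) = -1 - B
T(-14) + H(-5, t(x, 4))*u(18) = 3 - 5*(-1 - 1*18) = 3 - 5*(-1 - 18) = 3 - 5*(-19) = 3 + 95 = 98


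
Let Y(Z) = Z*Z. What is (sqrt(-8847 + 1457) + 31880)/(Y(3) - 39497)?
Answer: -3985/4936 - I*sqrt(7390)/39488 ≈ -0.80733 - 0.002177*I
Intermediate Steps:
Y(Z) = Z**2
(sqrt(-8847 + 1457) + 31880)/(Y(3) - 39497) = (sqrt(-8847 + 1457) + 31880)/(3**2 - 39497) = (sqrt(-7390) + 31880)/(9 - 39497) = (I*sqrt(7390) + 31880)/(-39488) = (31880 + I*sqrt(7390))*(-1/39488) = -3985/4936 - I*sqrt(7390)/39488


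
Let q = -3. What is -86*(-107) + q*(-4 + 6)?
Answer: 9196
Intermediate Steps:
-86*(-107) + q*(-4 + 6) = -86*(-107) - 3*(-4 + 6) = 9202 - 3*2 = 9202 - 6 = 9196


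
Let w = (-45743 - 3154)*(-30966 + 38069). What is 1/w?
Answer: -1/347315391 ≈ -2.8792e-9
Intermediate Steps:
w = -347315391 (w = -48897*7103 = -347315391)
1/w = 1/(-347315391) = -1/347315391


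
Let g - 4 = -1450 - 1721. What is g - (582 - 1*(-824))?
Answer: -4573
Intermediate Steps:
g = -3167 (g = 4 + (-1450 - 1721) = 4 - 3171 = -3167)
g - (582 - 1*(-824)) = -3167 - (582 - 1*(-824)) = -3167 - (582 + 824) = -3167 - 1*1406 = -3167 - 1406 = -4573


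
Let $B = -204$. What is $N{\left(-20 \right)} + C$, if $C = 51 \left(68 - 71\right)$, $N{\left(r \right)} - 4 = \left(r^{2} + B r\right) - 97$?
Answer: $4234$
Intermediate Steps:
$N{\left(r \right)} = -93 + r^{2} - 204 r$ ($N{\left(r \right)} = 4 - \left(97 - r^{2} + 204 r\right) = -93 + r^{2} - 204 r$)
$C = -153$ ($C = 51 \left(-3\right) = -153$)
$N{\left(-20 \right)} + C = \left(-93 + \left(-20\right)^{2} - -4080\right) - 153 = \left(-93 + 400 + 4080\right) - 153 = 4387 - 153 = 4234$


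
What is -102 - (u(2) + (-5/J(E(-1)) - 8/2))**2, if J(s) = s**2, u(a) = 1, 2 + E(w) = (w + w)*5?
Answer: -2306041/20736 ≈ -111.21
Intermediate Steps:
E(w) = -2 + 10*w (E(w) = -2 + (w + w)*5 = -2 + (2*w)*5 = -2 + 10*w)
-102 - (u(2) + (-5/J(E(-1)) - 8/2))**2 = -102 - (1 + (-5/(-2 + 10*(-1))**2 - 8/2))**2 = -102 - (1 + (-5/(-2 - 10)**2 - 8*1/2))**2 = -102 - (1 + (-5/((-12)**2) - 4))**2 = -102 - (1 + (-5/144 - 4))**2 = -102 - (1 - 581/144)**2 = -102 - (-437/144)**2 = -102 - 1*190969/20736 = -102 - 190969/20736 = -2306041/20736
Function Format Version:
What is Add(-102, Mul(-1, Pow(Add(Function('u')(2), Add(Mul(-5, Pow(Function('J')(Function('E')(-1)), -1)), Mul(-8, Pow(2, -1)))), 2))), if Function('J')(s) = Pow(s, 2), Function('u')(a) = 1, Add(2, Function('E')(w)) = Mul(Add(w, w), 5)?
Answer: Rational(-2306041, 20736) ≈ -111.21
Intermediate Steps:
Function('E')(w) = Add(-2, Mul(10, w)) (Function('E')(w) = Add(-2, Mul(Add(w, w), 5)) = Add(-2, Mul(Mul(2, w), 5)) = Add(-2, Mul(10, w)))
Add(-102, Mul(-1, Pow(Add(Function('u')(2), Add(Mul(-5, Pow(Function('J')(Function('E')(-1)), -1)), Mul(-8, Pow(2, -1)))), 2))) = Add(-102, Mul(-1, Pow(Add(1, Add(Mul(-5, Pow(Pow(Add(-2, Mul(10, -1)), 2), -1)), Mul(-8, Pow(2, -1)))), 2))) = Add(-102, Mul(-1, Pow(Add(1, Add(Mul(-5, Pow(Pow(Add(-2, -10), 2), -1)), Mul(-8, Rational(1, 2)))), 2))) = Add(-102, Mul(-1, Pow(Add(1, Add(Mul(-5, Pow(Pow(-12, 2), -1)), -4)), 2))) = Add(-102, Mul(-1, Pow(Add(1, Add(Mul(-5, Pow(144, -1)), -4)), 2))) = Add(-102, Mul(-1, Pow(Add(1, Add(Mul(-5, Rational(1, 144)), -4)), 2))) = Add(-102, Mul(-1, Pow(Add(1, Add(Rational(-5, 144), -4)), 2))) = Add(-102, Mul(-1, Pow(Add(1, Rational(-581, 144)), 2))) = Add(-102, Mul(-1, Pow(Rational(-437, 144), 2))) = Add(-102, Mul(-1, Rational(190969, 20736))) = Add(-102, Rational(-190969, 20736)) = Rational(-2306041, 20736)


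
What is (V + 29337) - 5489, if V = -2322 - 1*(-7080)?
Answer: 28606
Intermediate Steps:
V = 4758 (V = -2322 + 7080 = 4758)
(V + 29337) - 5489 = (4758 + 29337) - 5489 = 34095 - 5489 = 28606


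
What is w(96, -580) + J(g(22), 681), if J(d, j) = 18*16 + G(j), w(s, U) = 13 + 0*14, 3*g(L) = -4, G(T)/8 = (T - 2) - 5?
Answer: 5693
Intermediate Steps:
G(T) = -56 + 8*T (G(T) = 8*((T - 2) - 5) = 8*((-2 + T) - 5) = 8*(-7 + T) = -56 + 8*T)
g(L) = -4/3 (g(L) = (1/3)*(-4) = -4/3)
w(s, U) = 13 (w(s, U) = 13 + 0 = 13)
J(d, j) = 232 + 8*j (J(d, j) = 18*16 + (-56 + 8*j) = 288 + (-56 + 8*j) = 232 + 8*j)
w(96, -580) + J(g(22), 681) = 13 + (232 + 8*681) = 13 + (232 + 5448) = 13 + 5680 = 5693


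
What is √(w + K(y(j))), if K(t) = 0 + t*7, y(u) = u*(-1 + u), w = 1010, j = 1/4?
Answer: √16139/4 ≈ 31.760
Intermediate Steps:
j = ¼ ≈ 0.25000
K(t) = 7*t (K(t) = 0 + 7*t = 7*t)
√(w + K(y(j))) = √(1010 + 7*((-1 + ¼)/4)) = √(1010 + 7*((¼)*(-¾))) = √(1010 + 7*(-3/16)) = √(1010 - 21/16) = √(16139/16) = √16139/4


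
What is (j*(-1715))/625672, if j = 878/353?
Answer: -752885/110431108 ≈ -0.0068177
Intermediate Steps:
j = 878/353 (j = 878*(1/353) = 878/353 ≈ 2.4873)
(j*(-1715))/625672 = ((878/353)*(-1715))/625672 = -1505770/353*1/625672 = -752885/110431108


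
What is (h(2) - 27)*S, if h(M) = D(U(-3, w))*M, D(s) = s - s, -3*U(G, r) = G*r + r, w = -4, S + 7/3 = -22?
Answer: 657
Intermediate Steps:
S = -73/3 (S = -7/3 - 22 = -73/3 ≈ -24.333)
U(G, r) = -r/3 - G*r/3 (U(G, r) = -(G*r + r)/3 = -(r + G*r)/3 = -r/3 - G*r/3)
D(s) = 0
h(M) = 0 (h(M) = 0*M = 0)
(h(2) - 27)*S = (0 - 27)*(-73/3) = -27*(-73/3) = 657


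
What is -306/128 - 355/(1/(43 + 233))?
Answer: -6270873/64 ≈ -97982.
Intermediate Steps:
-306/128 - 355/(1/(43 + 233)) = -306*1/128 - 355/(1/276) = -153/64 - 355/1/276 = -153/64 - 355*276 = -153/64 - 97980 = -6270873/64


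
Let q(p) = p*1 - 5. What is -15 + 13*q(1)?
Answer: -67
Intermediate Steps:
q(p) = -5 + p (q(p) = p - 5 = -5 + p)
-15 + 13*q(1) = -15 + 13*(-5 + 1) = -15 + 13*(-4) = -15 - 52 = -67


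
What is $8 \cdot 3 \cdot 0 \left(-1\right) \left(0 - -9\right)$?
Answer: $0$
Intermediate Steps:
$8 \cdot 3 \cdot 0 \left(-1\right) \left(0 - -9\right) = 8 \cdot 0 \left(-1\right) \left(0 + 9\right) = 8 \cdot 0 \cdot 9 = 0 \cdot 9 = 0$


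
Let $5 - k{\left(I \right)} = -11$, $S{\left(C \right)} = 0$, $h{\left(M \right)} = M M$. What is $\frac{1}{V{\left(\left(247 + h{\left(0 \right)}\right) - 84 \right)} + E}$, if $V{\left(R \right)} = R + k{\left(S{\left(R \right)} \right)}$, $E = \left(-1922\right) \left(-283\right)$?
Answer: $\frac{1}{544105} \approx 1.8379 \cdot 10^{-6}$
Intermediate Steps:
$h{\left(M \right)} = M^{2}$
$k{\left(I \right)} = 16$ ($k{\left(I \right)} = 5 - -11 = 5 + 11 = 16$)
$E = 543926$
$V{\left(R \right)} = 16 + R$ ($V{\left(R \right)} = R + 16 = 16 + R$)
$\frac{1}{V{\left(\left(247 + h{\left(0 \right)}\right) - 84 \right)} + E} = \frac{1}{\left(16 + \left(\left(247 + 0^{2}\right) - 84\right)\right) + 543926} = \frac{1}{\left(16 + \left(\left(247 + 0\right) - 84\right)\right) + 543926} = \frac{1}{\left(16 + \left(247 - 84\right)\right) + 543926} = \frac{1}{\left(16 + 163\right) + 543926} = \frac{1}{179 + 543926} = \frac{1}{544105}$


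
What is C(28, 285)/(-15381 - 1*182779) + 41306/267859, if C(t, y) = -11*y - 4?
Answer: 9026006361/53078939440 ≈ 0.17005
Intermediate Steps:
C(t, y) = -4 - 11*y
C(28, 285)/(-15381 - 1*182779) + 41306/267859 = (-4 - 11*285)/(-15381 - 1*182779) + 41306/267859 = (-4 - 3135)/(-15381 - 182779) + 41306*(1/267859) = -3139/(-198160) + 41306/267859 = -3139*(-1/198160) + 41306/267859 = 3139/198160 + 41306/267859 = 9026006361/53078939440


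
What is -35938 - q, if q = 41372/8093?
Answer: -290887606/8093 ≈ -35943.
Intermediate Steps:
q = 41372/8093 (q = 41372*(1/8093) = 41372/8093 ≈ 5.1121)
-35938 - q = -35938 - 1*41372/8093 = -35938 - 41372/8093 = -290887606/8093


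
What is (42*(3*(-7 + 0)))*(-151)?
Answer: 133182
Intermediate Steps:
(42*(3*(-7 + 0)))*(-151) = (42*(3*(-7)))*(-151) = (42*(-21))*(-151) = -882*(-151) = 133182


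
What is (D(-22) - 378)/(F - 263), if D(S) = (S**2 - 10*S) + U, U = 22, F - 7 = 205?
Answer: -116/17 ≈ -6.8235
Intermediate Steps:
F = 212 (F = 7 + 205 = 212)
D(S) = 22 + S**2 - 10*S (D(S) = (S**2 - 10*S) + 22 = 22 + S**2 - 10*S)
(D(-22) - 378)/(F - 263) = ((22 + (-22)**2 - 10*(-22)) - 378)/(212 - 263) = ((22 + 484 + 220) - 378)/(-51) = (726 - 378)*(-1/51) = 348*(-1/51) = -116/17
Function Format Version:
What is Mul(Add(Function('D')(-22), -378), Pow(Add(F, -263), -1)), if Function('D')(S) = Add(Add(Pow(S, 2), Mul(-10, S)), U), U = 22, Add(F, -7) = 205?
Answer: Rational(-116, 17) ≈ -6.8235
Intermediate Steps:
F = 212 (F = Add(7, 205) = 212)
Function('D')(S) = Add(22, Pow(S, 2), Mul(-10, S)) (Function('D')(S) = Add(Add(Pow(S, 2), Mul(-10, S)), 22) = Add(22, Pow(S, 2), Mul(-10, S)))
Mul(Add(Function('D')(-22), -378), Pow(Add(F, -263), -1)) = Mul(Add(Add(22, Pow(-22, 2), Mul(-10, -22)), -378), Pow(Add(212, -263), -1)) = Mul(Add(Add(22, 484, 220), -378), Pow(-51, -1)) = Mul(Add(726, -378), Rational(-1, 51)) = Mul(348, Rational(-1, 51)) = Rational(-116, 17)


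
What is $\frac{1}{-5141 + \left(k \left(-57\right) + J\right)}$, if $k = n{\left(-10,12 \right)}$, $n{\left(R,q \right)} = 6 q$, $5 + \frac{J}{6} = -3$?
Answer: $- \frac{1}{9293} \approx -0.00010761$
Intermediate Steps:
$J = -48$ ($J = -30 + 6 \left(-3\right) = -30 - 18 = -48$)
$k = 72$ ($k = 6 \cdot 12 = 72$)
$\frac{1}{-5141 + \left(k \left(-57\right) + J\right)} = \frac{1}{-5141 + \left(72 \left(-57\right) - 48\right)} = \frac{1}{-5141 - 4152} = \frac{1}{-9293} = - \frac{1}{9293}$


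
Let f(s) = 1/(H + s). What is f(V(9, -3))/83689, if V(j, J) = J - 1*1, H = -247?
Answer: -1/21005939 ≈ -4.7606e-8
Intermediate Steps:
V(j, J) = -1 + J (V(j, J) = J - 1 = -1 + J)
f(s) = 1/(-247 + s)
f(V(9, -3))/83689 = 1/(-247 + (-1 - 3)*83689) = (1/83689)/(-247 - 4) = (1/83689)/(-251) = -1/251*1/83689 = -1/21005939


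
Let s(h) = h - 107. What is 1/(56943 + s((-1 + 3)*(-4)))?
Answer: 1/56828 ≈ 1.7597e-5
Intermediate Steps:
s(h) = -107 + h
1/(56943 + s((-1 + 3)*(-4))) = 1/(56943 + (-107 + (-1 + 3)*(-4))) = 1/(56943 + (-107 + 2*(-4))) = 1/(56943 + (-107 - 8)) = 1/(56943 - 115) = 1/56828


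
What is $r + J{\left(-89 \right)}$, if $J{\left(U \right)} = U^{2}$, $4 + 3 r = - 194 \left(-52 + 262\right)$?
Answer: $- \frac{16981}{3} \approx -5660.3$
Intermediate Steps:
$r = - \frac{40744}{3}$ ($r = - \frac{4}{3} + \frac{\left(-194\right) \left(-52 + 262\right)}{3} = - \frac{4}{3} + \frac{\left(-194\right) 210}{3} = - \frac{4}{3} + \frac{1}{3} \left(-40740\right) = - \frac{4}{3} - 13580 = - \frac{40744}{3} \approx -13581.0$)
$r + J{\left(-89 \right)} = - \frac{40744}{3} + \left(-89\right)^{2} = - \frac{40744}{3} + 7921 = - \frac{16981}{3}$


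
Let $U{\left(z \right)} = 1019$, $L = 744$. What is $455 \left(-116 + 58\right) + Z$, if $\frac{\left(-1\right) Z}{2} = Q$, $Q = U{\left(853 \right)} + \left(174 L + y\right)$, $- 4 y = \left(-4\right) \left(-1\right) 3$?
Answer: $-287334$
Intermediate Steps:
$y = -3$ ($y = - \frac{\left(-4\right) \left(-1\right) 3}{4} = - \frac{4 \cdot 3}{4} = \left(- \frac{1}{4}\right) 12 = -3$)
$Q = 130472$ ($Q = 1019 + \left(174 \cdot 744 - 3\right) = 1019 + \left(129456 - 3\right) = 1019 + 129453 = 130472$)
$Z = -260944$ ($Z = \left(-2\right) 130472 = -260944$)
$455 \left(-116 + 58\right) + Z = 455 \left(-116 + 58\right) - 260944 = 455 \left(-58\right) - 260944 = -26390 - 260944 = -287334$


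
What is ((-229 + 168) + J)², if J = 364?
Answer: 91809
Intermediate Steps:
((-229 + 168) + J)² = ((-229 + 168) + 364)² = (-61 + 364)² = 303² = 91809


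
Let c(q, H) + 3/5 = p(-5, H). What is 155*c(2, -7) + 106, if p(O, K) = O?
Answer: -762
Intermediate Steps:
c(q, H) = -28/5 (c(q, H) = -⅗ - 5 = -28/5)
155*c(2, -7) + 106 = 155*(-28/5) + 106 = -868 + 106 = -762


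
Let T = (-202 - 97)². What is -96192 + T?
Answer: -6791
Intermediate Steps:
T = 89401 (T = (-299)² = 89401)
-96192 + T = -96192 + 89401 = -6791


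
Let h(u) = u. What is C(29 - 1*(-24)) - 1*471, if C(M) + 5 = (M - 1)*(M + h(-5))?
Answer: 2020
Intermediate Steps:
C(M) = -5 + (-1 + M)*(-5 + M) (C(M) = -5 + (M - 1)*(M - 5) = -5 + (-1 + M)*(-5 + M))
C(29 - 1*(-24)) - 1*471 = (29 - 1*(-24))*(-6 + (29 - 1*(-24))) - 1*471 = (29 + 24)*(-6 + (29 + 24)) - 471 = 53*(-6 + 53) - 471 = 53*47 - 471 = 2491 - 471 = 2020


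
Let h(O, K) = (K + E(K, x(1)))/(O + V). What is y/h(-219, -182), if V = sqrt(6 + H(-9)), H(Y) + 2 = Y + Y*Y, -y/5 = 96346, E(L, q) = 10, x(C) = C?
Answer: -52749435/86 + 240865*sqrt(19)/43 ≈ -5.8895e+5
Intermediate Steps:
y = -481730 (y = -5*96346 = -481730)
H(Y) = -2 + Y + Y**2 (H(Y) = -2 + (Y + Y*Y) = -2 + (Y + Y**2) = -2 + Y + Y**2)
V = 2*sqrt(19) (V = sqrt(6 + (-2 - 9 + (-9)**2)) = sqrt(6 + (-2 - 9 + 81)) = sqrt(6 + 70) = sqrt(76) = 2*sqrt(19) ≈ 8.7178)
h(O, K) = (10 + K)/(O + 2*sqrt(19)) (h(O, K) = (K + 10)/(O + 2*sqrt(19)) = (10 + K)/(O + 2*sqrt(19)))
y/h(-219, -182) = -481730*(-219 + 2*sqrt(19))/(10 - 182) = -(52749435/86 - 240865*sqrt(19)/43) = -481730*(219/172 - sqrt(19)/86) = -52749435/86 + 240865*sqrt(19)/43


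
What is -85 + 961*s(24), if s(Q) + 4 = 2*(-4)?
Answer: -11617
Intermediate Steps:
s(Q) = -12 (s(Q) = -4 + 2*(-4) = -4 - 8 = -12)
-85 + 961*s(24) = -85 + 961*(-12) = -85 - 11532 = -11617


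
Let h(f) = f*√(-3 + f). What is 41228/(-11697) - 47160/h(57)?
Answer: -41228/11697 - 2620*√6/57 ≈ -116.12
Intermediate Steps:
41228/(-11697) - 47160/h(57) = 41228/(-11697) - 47160*1/(57*√(-3 + 57)) = 41228*(-1/11697) - 47160*√6/1026 = -41228/11697 - 47160*√6/1026 = -41228/11697 - 2620*√6/57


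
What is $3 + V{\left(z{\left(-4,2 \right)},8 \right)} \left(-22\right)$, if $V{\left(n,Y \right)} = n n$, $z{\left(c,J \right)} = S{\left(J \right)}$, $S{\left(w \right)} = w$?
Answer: $-85$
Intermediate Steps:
$z{\left(c,J \right)} = J$
$V{\left(n,Y \right)} = n^{2}$
$3 + V{\left(z{\left(-4,2 \right)},8 \right)} \left(-22\right) = 3 + 2^{2} \left(-22\right) = 3 + 4 \left(-22\right) = 3 - 88 = -85$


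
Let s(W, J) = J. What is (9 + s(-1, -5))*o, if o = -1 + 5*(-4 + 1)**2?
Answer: 176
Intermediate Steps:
o = 44 (o = -1 + 5*(-3)**2 = -1 + 5*9 = -1 + 45 = 44)
(9 + s(-1, -5))*o = (9 - 5)*44 = 4*44 = 176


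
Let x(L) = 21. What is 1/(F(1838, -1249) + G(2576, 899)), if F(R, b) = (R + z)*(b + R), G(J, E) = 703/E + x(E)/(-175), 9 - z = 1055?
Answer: 22475/10484332678 ≈ 2.1437e-6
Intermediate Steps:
z = -1046 (z = 9 - 1*1055 = 9 - 1055 = -1046)
G(J, E) = -3/25 + 703/E (G(J, E) = 703/E + 21/(-175) = 703/E + 21*(-1/175) = 703/E - 3/25 = -3/25 + 703/E)
F(R, b) = (-1046 + R)*(R + b) (F(R, b) = (R - 1046)*(b + R) = (-1046 + R)*(R + b))
1/(F(1838, -1249) + G(2576, 899)) = 1/((1838² - 1046*1838 - 1046*(-1249) + 1838*(-1249)) + (-3/25 + 703/899)) = 1/((3378244 - 1922548 + 1306454 - 2295662) + (-3/25 + 703*(1/899))) = 1/(466488 + (-3/25 + 703/899)) = 1/(466488 + 14878/22475) = 1/(10484332678/22475) = 22475/10484332678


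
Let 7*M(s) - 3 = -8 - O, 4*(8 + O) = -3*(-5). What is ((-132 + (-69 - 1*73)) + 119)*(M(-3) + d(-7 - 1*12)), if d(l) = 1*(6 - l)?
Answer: -108035/28 ≈ -3858.4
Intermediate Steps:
O = -17/4 (O = -8 + (-3*(-5))/4 = -8 + (¼)*15 = -8 + 15/4 = -17/4 ≈ -4.2500)
d(l) = 6 - l
M(s) = -3/28 (M(s) = 3/7 + (-8 - 1*(-17/4))/7 = 3/7 + (-8 + 17/4)/7 = 3/7 + (⅐)*(-15/4) = 3/7 - 15/28 = -3/28)
((-132 + (-69 - 1*73)) + 119)*(M(-3) + d(-7 - 1*12)) = ((-132 + (-69 - 1*73)) + 119)*(-3/28 + (6 - (-7 - 1*12))) = ((-132 + (-69 - 73)) + 119)*(-3/28 + (6 - (-7 - 12))) = ((-132 - 142) + 119)*(-3/28 + (6 - 1*(-19))) = (-274 + 119)*(-3/28 + (6 + 19)) = -155*(-3/28 + 25) = -155*697/28 = -108035/28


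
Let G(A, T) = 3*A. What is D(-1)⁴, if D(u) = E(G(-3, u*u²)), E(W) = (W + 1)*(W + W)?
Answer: 429981696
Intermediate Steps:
E(W) = 2*W*(1 + W) (E(W) = (1 + W)*(2*W) = 2*W*(1 + W))
D(u) = 144 (D(u) = 2*(3*(-3))*(1 + 3*(-3)) = 2*(-9)*(1 - 9) = 2*(-9)*(-8) = 144)
D(-1)⁴ = 144⁴ = 429981696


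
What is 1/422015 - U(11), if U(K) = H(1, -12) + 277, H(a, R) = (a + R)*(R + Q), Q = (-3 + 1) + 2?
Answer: -172604134/422015 ≈ -409.00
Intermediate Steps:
Q = 0 (Q = -2 + 2 = 0)
H(a, R) = R*(R + a) (H(a, R) = (a + R)*(R + 0) = (R + a)*R = R*(R + a))
U(K) = 409 (U(K) = -12*(-12 + 1) + 277 = -12*(-11) + 277 = 132 + 277 = 409)
1/422015 - U(11) = 1/422015 - 1*409 = 1/422015 - 409 = -172604134/422015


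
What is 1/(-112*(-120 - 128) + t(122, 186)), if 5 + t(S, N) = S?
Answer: 1/27893 ≈ 3.5851e-5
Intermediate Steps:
t(S, N) = -5 + S
1/(-112*(-120 - 128) + t(122, 186)) = 1/(-112*(-120 - 128) + (-5 + 122)) = 1/(-112*(-248) + 117) = 1/(27776 + 117) = 1/27893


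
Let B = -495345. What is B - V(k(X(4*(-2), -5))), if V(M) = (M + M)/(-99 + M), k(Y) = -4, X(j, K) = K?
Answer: -51020543/103 ≈ -4.9535e+5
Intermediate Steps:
V(M) = 2*M/(-99 + M) (V(M) = (2*M)/(-99 + M) = 2*M/(-99 + M))
B - V(k(X(4*(-2), -5))) = -495345 - 2*(-4)/(-99 - 4) = -495345 - 2*(-4)/(-103) = -495345 - 2*(-4)*(-1)/103 = -495345 - 1*8/103 = -495345 - 8/103 = -51020543/103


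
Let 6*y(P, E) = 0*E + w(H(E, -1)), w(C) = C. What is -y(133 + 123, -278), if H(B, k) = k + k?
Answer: ⅓ ≈ 0.33333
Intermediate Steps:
H(B, k) = 2*k
y(P, E) = -⅓ (y(P, E) = (0*E + 2*(-1))/6 = (0 - 2)/6 = (⅙)*(-2) = -⅓)
-y(133 + 123, -278) = -1*(-⅓) = ⅓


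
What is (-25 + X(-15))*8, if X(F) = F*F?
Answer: 1600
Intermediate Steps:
X(F) = F²
(-25 + X(-15))*8 = (-25 + (-15)²)*8 = (-25 + 225)*8 = 200*8 = 1600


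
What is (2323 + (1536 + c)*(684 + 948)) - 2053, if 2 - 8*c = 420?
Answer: 2421750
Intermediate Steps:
c = -209/4 (c = ¼ - ⅛*420 = ¼ - 105/2 = -209/4 ≈ -52.250)
(2323 + (1536 + c)*(684 + 948)) - 2053 = (2323 + (1536 - 209/4)*(684 + 948)) - 2053 = (2323 + (5935/4)*1632) - 2053 = (2323 + 2421480) - 2053 = 2423803 - 2053 = 2421750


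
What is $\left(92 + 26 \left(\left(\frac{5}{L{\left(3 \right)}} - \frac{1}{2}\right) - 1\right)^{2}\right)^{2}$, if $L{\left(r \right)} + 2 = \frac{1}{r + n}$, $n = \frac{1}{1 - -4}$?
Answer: $\frac{790657077721}{2125764} \approx 3.7194 \cdot 10^{5}$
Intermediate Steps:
$n = \frac{1}{5}$ ($n = \frac{1}{1 + 4} = \frac{1}{5} \approx 0.2$)
$L{\left(r \right)} = -2 + \frac{1}{\frac{1}{5} + r}$ ($L{\left(r \right)} = -2 + \frac{1}{r + \frac{1}{5}} = -2 + \frac{1}{\frac{1}{5} + r}$)
$\left(92 + 26 \left(\left(\frac{5}{L{\left(3 \right)}} - \frac{1}{2}\right) - 1\right)^{2}\right)^{2} = \left(92 + 26 \left(\left(\frac{5}{\frac{1}{1 + 5 \cdot 3} \left(3 - 30\right)} - \frac{1}{2}\right) - 1\right)^{2}\right)^{2} = \left(92 + 26 \left(\left(\frac{5}{\frac{1}{1 + 15} \left(3 - 30\right)} - \frac{1}{2}\right) - 1\right)^{2}\right)^{2} = \left(92 + 26 \left(\left(\frac{5}{\frac{1}{16} \left(-27\right)} - \frac{1}{2}\right) - 1\right)^{2}\right)^{2} = \left(92 + 26 \left(\left(\frac{5}{- \frac{27}{16}} - \frac{1}{2}\right) - 1\right)^{2}\right)^{2} = \left(92 + 26 \left(\left(5 \left(- \frac{16}{27}\right) - \frac{1}{2}\right) - 1\right)^{2}\right)^{2} = \left(92 + 26 \left(\left(- \frac{80}{27} - \frac{1}{2}\right) - 1\right)^{2}\right)^{2} = \left(92 + 26 \left(- \frac{187}{54} - 1\right)^{2}\right)^{2} = \left(92 + 26 \left(- \frac{241}{54}\right)^{2}\right)^{2} = \left(92 + 26 \cdot \frac{58081}{2916}\right)^{2} = \left(92 + \frac{755053}{1458}\right)^{2} = \left(\frac{889189}{1458}\right)^{2} = \frac{790657077721}{2125764}$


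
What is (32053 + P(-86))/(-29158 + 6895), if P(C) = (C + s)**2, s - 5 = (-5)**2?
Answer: -35189/22263 ≈ -1.5806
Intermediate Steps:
s = 30 (s = 5 + (-5)**2 = 5 + 25 = 30)
P(C) = (30 + C)**2 (P(C) = (C + 30)**2 = (30 + C)**2)
(32053 + P(-86))/(-29158 + 6895) = (32053 + (30 - 86)**2)/(-29158 + 6895) = (32053 + (-56)**2)/(-22263) = (32053 + 3136)*(-1/22263) = 35189*(-1/22263) = -35189/22263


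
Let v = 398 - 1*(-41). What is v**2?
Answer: 192721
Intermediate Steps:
v = 439 (v = 398 + 41 = 439)
v**2 = 439**2 = 192721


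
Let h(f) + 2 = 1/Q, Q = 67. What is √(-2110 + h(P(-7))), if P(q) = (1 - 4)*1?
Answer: I*√9480701/67 ≈ 45.956*I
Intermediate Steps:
P(q) = -3 (P(q) = -3*1 = -3)
h(f) = -133/67 (h(f) = -2 + 1/67 = -133/67)
√(-2110 + h(P(-7))) = √(-2110 - 133/67) = √(-141503/67) = I*√9480701/67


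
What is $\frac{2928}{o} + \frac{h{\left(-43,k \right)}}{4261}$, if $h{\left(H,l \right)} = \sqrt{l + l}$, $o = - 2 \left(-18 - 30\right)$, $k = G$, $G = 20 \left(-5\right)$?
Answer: $\frac{61}{2} + \frac{10 i \sqrt{2}}{4261} \approx 30.5 + 0.003319 i$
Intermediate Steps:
$G = -100$
$k = -100$
$o = 96$ ($o = \left(-2\right) \left(-48\right) = 96$)
$h{\left(H,l \right)} = \sqrt{2} \sqrt{l}$ ($h{\left(H,l \right)} = \sqrt{2 l} = \sqrt{2} \sqrt{l}$)
$\frac{2928}{o} + \frac{h{\left(-43,k \right)}}{4261} = \frac{2928}{96} + \frac{\sqrt{2} \sqrt{-100}}{4261} = 2928 \cdot \frac{1}{96} + \sqrt{2} \cdot 10 i \frac{1}{4261} = \frac{61}{2} + 10 i \sqrt{2} \cdot \frac{1}{4261} = \frac{61}{2} + \frac{10 i \sqrt{2}}{4261}$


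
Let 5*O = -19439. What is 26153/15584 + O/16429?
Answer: 263628687/182878240 ≈ 1.4416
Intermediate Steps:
O = -19439/5 (O = (⅕)*(-19439) = -19439/5 ≈ -3887.8)
26153/15584 + O/16429 = 26153/15584 - 19439/5/16429 = 26153*(1/15584) - 19439/5*1/16429 = 26153/15584 - 2777/11735 = 263628687/182878240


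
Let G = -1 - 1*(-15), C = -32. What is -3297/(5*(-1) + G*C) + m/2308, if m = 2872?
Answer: 742541/87127 ≈ 8.5225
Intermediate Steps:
G = 14 (G = -1 + 15 = 14)
-3297/(5*(-1) + G*C) + m/2308 = -3297/(5*(-1) + 14*(-32)) + 2872/2308 = -3297/(-5 - 448) + 2872*(1/2308) = -3297/(-453) + 718/577 = -3297*(-1/453) + 718/577 = 1099/151 + 718/577 = 742541/87127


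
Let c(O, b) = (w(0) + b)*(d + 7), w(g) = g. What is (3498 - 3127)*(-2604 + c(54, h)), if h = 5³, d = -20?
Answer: -1568959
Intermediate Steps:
h = 125
c(O, b) = -13*b (c(O, b) = (0 + b)*(-20 + 7) = b*(-13) = -13*b)
(3498 - 3127)*(-2604 + c(54, h)) = (3498 - 3127)*(-2604 - 13*125) = 371*(-2604 - 1625) = 371*(-4229) = -1568959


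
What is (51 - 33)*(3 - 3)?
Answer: 0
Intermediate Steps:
(51 - 33)*(3 - 3) = 18*0 = 0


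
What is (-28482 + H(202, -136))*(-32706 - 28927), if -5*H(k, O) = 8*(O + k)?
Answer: 8809697754/5 ≈ 1.7619e+9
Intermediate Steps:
H(k, O) = -8*O/5 - 8*k/5 (H(k, O) = -8*(O + k)/5 = -(8*O + 8*k)/5 = -8*O/5 - 8*k/5)
(-28482 + H(202, -136))*(-32706 - 28927) = (-28482 + (-8/5*(-136) - 8/5*202))*(-32706 - 28927) = (-28482 + (1088/5 - 1616/5))*(-61633) = (-28482 - 528/5)*(-61633) = -142938/5*(-61633) = 8809697754/5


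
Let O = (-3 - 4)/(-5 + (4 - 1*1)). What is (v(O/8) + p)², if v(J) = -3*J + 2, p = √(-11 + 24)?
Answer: 3449/256 + 11*√13/8 ≈ 18.430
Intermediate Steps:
p = √13 ≈ 3.6056
O = 7/2 (O = -7/(-5 + (4 - 1)) = -7/(-5 + 3) = -7/(-2) = -7*(-½) = 7/2 ≈ 3.5000)
v(J) = 2 - 3*J
(v(O/8) + p)² = ((2 - 21/(2*8)) + √13)² = ((2 - 3*7/16) + √13)² = ((2 - 21/16) + √13)² = (11/16 + √13)²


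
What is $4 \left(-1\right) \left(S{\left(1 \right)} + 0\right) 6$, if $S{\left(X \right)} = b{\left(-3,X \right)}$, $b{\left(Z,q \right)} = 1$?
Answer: $-24$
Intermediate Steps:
$S{\left(X \right)} = 1$
$4 \left(-1\right) \left(S{\left(1 \right)} + 0\right) 6 = 4 \left(-1\right) \left(1 + 0\right) 6 = \left(-4\right) 1 \cdot 6 = \left(-4\right) 6 = -24$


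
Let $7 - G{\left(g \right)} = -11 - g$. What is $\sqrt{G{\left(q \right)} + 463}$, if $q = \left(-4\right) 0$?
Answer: $\sqrt{481} \approx 21.932$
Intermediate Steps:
$q = 0$
$G{\left(g \right)} = 18 + g$ ($G{\left(g \right)} = 7 - \left(-11 - g\right) = 7 + \left(11 + g\right) = 18 + g$)
$\sqrt{G{\left(q \right)} + 463} = \sqrt{\left(18 + 0\right) + 463} = \sqrt{18 + 463} = \sqrt{481}$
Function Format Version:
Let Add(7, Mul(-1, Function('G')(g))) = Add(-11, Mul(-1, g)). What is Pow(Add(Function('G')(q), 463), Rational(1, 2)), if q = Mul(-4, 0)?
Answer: Pow(481, Rational(1, 2)) ≈ 21.932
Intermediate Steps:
q = 0
Function('G')(g) = Add(18, g) (Function('G')(g) = Add(7, Mul(-1, Add(-11, Mul(-1, g)))) = Add(7, Add(11, g)) = Add(18, g))
Pow(Add(Function('G')(q), 463), Rational(1, 2)) = Pow(Add(Add(18, 0), 463), Rational(1, 2)) = Pow(Add(18, 463), Rational(1, 2)) = Pow(481, Rational(1, 2))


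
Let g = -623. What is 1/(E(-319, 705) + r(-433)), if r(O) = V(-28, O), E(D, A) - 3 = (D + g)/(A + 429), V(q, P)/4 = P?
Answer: -189/326938 ≈ -0.00057809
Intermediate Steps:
V(q, P) = 4*P
E(D, A) = 3 + (-623 + D)/(429 + A) (E(D, A) = 3 + (D - 623)/(A + 429) = 3 + (-623 + D)/(429 + A))
r(O) = 4*O
1/(E(-319, 705) + r(-433)) = 1/((664 - 319 + 3*705)/(429 + 705) + 4*(-433)) = 1/((664 - 319 + 2115)/1134 - 1732) = 1/((1/1134)*2460 - 1732) = 1/(410/189 - 1732) = 1/(-326938/189) = -189/326938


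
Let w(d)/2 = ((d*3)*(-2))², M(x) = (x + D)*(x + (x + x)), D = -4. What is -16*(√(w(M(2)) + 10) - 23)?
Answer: 368 - 16*√10378 ≈ -1262.0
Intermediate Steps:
M(x) = 3*x*(-4 + x) (M(x) = (x - 4)*(x + (x + x)) = (-4 + x)*(x + 2*x) = (-4 + x)*(3*x) = 3*x*(-4 + x))
w(d) = 72*d² (w(d) = 2*((d*3)*(-2))² = 2*((3*d)*(-2))² = 2*(-6*d)² = 2*(36*d²) = 72*d²)
-16*(√(w(M(2)) + 10) - 23) = -16*(√(72*(3*2*(-4 + 2))² + 10) - 23) = -16*(√(72*(3*2*(-2))² + 10) - 23) = -16*(√(72*(-12)² + 10) - 23) = -16*(√(72*144 + 10) - 23) = -16*(√(10368 + 10) - 23) = -16*(√10378 - 23) = -16*(-23 + √10378) = 368 - 16*√10378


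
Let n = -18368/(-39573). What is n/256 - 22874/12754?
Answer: -1808555405/1009428084 ≈ -1.7917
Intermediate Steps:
n = 18368/39573 (n = -18368*(-1/39573) = 18368/39573 ≈ 0.46415)
n/256 - 22874/12754 = (18368/39573)/256 - 22874/12754 = (18368/39573)*(1/256) - 22874*1/12754 = 287/158292 - 11437/6377 = -1808555405/1009428084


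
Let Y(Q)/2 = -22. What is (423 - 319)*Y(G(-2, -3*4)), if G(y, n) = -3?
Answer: -4576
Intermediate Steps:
Y(Q) = -44 (Y(Q) = 2*(-22) = -44)
(423 - 319)*Y(G(-2, -3*4)) = (423 - 319)*(-44) = 104*(-44) = -4576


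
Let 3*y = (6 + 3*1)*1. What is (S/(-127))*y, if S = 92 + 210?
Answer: -906/127 ≈ -7.1339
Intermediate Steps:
S = 302
y = 3 (y = ((6 + 3*1)*1)/3 = ((6 + 3)*1)/3 = (9*1)/3 = (1/3)*9 = 3)
(S/(-127))*y = (302/(-127))*3 = (302*(-1/127))*3 = -302/127*3 = -906/127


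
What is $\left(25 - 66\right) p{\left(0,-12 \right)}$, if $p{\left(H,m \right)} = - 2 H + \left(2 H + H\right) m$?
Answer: $0$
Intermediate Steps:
$p{\left(H,m \right)} = - 2 H + 3 H m$
$\left(25 - 66\right) p{\left(0,-12 \right)} = \left(25 - 66\right) 0 \left(-2 + 3 \left(-12\right)\right) = - 41 \cdot 0 \left(-2 - 36\right) = - 41 \cdot 0 \left(-38\right) = \left(-41\right) 0 = 0$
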